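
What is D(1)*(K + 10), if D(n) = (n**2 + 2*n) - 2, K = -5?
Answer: 5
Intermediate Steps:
D(n) = -2 + n**2 + 2*n
D(1)*(K + 10) = (-2 + 1**2 + 2*1)*(-5 + 10) = (-2 + 1 + 2)*5 = 1*5 = 5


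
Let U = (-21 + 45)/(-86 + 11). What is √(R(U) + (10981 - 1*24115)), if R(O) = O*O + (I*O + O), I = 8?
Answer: I*√8210486/25 ≈ 114.62*I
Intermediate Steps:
U = -8/25 (U = 24/(-75) = 24*(-1/75) = -8/25 ≈ -0.32000)
R(O) = O² + 9*O (R(O) = O*O + (8*O + O) = O² + 9*O)
√(R(U) + (10981 - 1*24115)) = √(-8*(9 - 8/25)/25 + (10981 - 1*24115)) = √(-8/25*217/25 + (10981 - 24115)) = √(-1736/625 - 13134) = √(-8210486/625) = I*√8210486/25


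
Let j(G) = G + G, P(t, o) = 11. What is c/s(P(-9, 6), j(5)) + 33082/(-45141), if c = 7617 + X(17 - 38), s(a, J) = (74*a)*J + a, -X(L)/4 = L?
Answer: 25993153/122648097 ≈ 0.21193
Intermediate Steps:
X(L) = -4*L
j(G) = 2*G
s(a, J) = a + 74*J*a (s(a, J) = 74*J*a + a = a + 74*J*a)
c = 7701 (c = 7617 - 4*(17 - 38) = 7617 - 4*(-21) = 7617 + 84 = 7701)
c/s(P(-9, 6), j(5)) + 33082/(-45141) = 7701/((11*(1 + 74*(2*5)))) + 33082/(-45141) = 7701/((11*(1 + 74*10))) + 33082*(-1/45141) = 7701/((11*(1 + 740))) - 33082/45141 = 7701/((11*741)) - 33082/45141 = 7701/8151 - 33082/45141 = 7701*(1/8151) - 33082/45141 = 2567/2717 - 33082/45141 = 25993153/122648097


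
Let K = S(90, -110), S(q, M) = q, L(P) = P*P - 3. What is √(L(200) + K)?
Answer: √40087 ≈ 200.22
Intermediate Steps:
L(P) = -3 + P² (L(P) = P² - 3 = -3 + P²)
K = 90
√(L(200) + K) = √((-3 + 200²) + 90) = √((-3 + 40000) + 90) = √(39997 + 90) = √40087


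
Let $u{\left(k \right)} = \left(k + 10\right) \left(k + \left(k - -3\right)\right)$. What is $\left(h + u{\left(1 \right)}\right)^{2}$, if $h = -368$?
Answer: $97969$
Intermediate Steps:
$u{\left(k \right)} = \left(3 + 2 k\right) \left(10 + k\right)$ ($u{\left(k \right)} = \left(10 + k\right) \left(k + \left(k + 3\right)\right) = \left(10 + k\right) \left(k + \left(3 + k\right)\right) = \left(10 + k\right) \left(3 + 2 k\right) = \left(3 + 2 k\right) \left(10 + k\right)$)
$\left(h + u{\left(1 \right)}\right)^{2} = \left(-368 + \left(30 + 2 \cdot 1^{2} + 23 \cdot 1\right)\right)^{2} = \left(-368 + \left(30 + 2 \cdot 1 + 23\right)\right)^{2} = \left(-368 + \left(30 + 2 + 23\right)\right)^{2} = \left(-368 + 55\right)^{2} = \left(-313\right)^{2} = 97969$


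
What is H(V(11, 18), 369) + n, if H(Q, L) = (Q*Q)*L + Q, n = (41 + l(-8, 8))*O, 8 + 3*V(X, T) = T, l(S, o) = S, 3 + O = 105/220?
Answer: 48241/12 ≈ 4020.1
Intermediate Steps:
O = -111/44 (O = -3 + 105/220 = -3 + 105*(1/220) = -3 + 21/44 = -111/44 ≈ -2.5227)
V(X, T) = -8/3 + T/3
n = -333/4 (n = (41 - 8)*(-111/44) = 33*(-111/44) = -333/4 ≈ -83.250)
H(Q, L) = Q + L*Q² (H(Q, L) = Q²*L + Q = L*Q² + Q = Q + L*Q²)
H(V(11, 18), 369) + n = (-8/3 + (⅓)*18)*(1 + 369*(-8/3 + (⅓)*18)) - 333/4 = (-8/3 + 6)*(1 + 369*(-8/3 + 6)) - 333/4 = 10*(1 + 369*(10/3))/3 - 333/4 = 10*(1 + 1230)/3 - 333/4 = (10/3)*1231 - 333/4 = 12310/3 - 333/4 = 48241/12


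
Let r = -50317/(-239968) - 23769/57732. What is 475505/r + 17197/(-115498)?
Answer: -63404235176642785733/26938930116442 ≈ -2.3536e+6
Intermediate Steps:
r = -233241529/1154486048 (r = -50317*(-1/239968) - 23769*1/57732 = 50317/239968 - 7923/19244 = -233241529/1154486048 ≈ -0.20203)
475505/r + 17197/(-115498) = 475505/(-233241529/1154486048) + 17197/(-115498) = 475505*(-1154486048/233241529) + 17197*(-1/115498) = -548963888254240/233241529 - 17197/115498 = -63404235176642785733/26938930116442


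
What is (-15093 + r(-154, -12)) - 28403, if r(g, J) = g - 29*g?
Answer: -39184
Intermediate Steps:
r(g, J) = -28*g (r(g, J) = g - 29*g = -28*g)
(-15093 + r(-154, -12)) - 28403 = (-15093 - 28*(-154)) - 28403 = (-15093 + 4312) - 28403 = -10781 - 28403 = -39184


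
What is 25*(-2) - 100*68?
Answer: -6850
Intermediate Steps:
25*(-2) - 100*68 = -50 - 6800 = -6850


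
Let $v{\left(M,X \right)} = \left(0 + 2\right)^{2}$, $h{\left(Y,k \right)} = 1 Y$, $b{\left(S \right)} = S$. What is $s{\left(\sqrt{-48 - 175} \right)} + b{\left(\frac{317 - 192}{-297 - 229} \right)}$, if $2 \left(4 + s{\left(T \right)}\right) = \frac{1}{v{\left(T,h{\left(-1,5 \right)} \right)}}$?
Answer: $- \frac{8653}{2104} \approx -4.1126$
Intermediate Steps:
$h{\left(Y,k \right)} = Y$
$v{\left(M,X \right)} = 4$ ($v{\left(M,X \right)} = 2^{2} = 4$)
$s{\left(T \right)} = - \frac{31}{8}$ ($s{\left(T \right)} = -4 + \frac{1}{2 \cdot 4} = -4 + \frac{1}{2} \cdot \frac{1}{4} = -4 + \frac{1}{8} = - \frac{31}{8}$)
$s{\left(\sqrt{-48 - 175} \right)} + b{\left(\frac{317 - 192}{-297 - 229} \right)} = - \frac{31}{8} + \frac{317 - 192}{-297 - 229} = - \frac{31}{8} + \frac{125}{-526} = - \frac{31}{8} + 125 \left(- \frac{1}{526}\right) = - \frac{31}{8} - \frac{125}{526} = - \frac{8653}{2104}$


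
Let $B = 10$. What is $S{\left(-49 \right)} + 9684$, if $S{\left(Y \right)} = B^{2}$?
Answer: $9784$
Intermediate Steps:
$S{\left(Y \right)} = 100$ ($S{\left(Y \right)} = 10^{2} = 100$)
$S{\left(-49 \right)} + 9684 = 100 + 9684 = 9784$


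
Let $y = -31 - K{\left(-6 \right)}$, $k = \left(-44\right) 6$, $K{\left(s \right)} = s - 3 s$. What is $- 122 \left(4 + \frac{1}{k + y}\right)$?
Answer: $- \frac{149694}{307} \approx -487.6$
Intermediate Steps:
$K{\left(s \right)} = - 2 s$
$k = -264$
$y = -43$ ($y = -31 - \left(-2\right) \left(-6\right) = -31 - 12 = -43$)
$- 122 \left(4 + \frac{1}{k + y}\right) = - 122 \left(4 + \frac{1}{-264 - 43}\right) = - 122 \left(4 + \frac{1}{-307}\right) = - 122 \left(4 - \frac{1}{307}\right) = \left(-122\right) \frac{1227}{307} = - \frac{149694}{307}$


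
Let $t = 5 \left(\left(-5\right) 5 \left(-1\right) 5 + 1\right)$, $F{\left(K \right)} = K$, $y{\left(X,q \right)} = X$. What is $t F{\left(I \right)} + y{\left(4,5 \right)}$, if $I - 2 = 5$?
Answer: $4414$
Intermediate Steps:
$I = 7$ ($I = 2 + 5 = 7$)
$t = 630$ ($t = 5 \left(\left(-25\right) \left(-1\right) 5 + 1\right) = 5 \left(25 \cdot 5 + 1\right) = 5 \left(125 + 1\right) = 5 \cdot 126 = 630$)
$t F{\left(I \right)} + y{\left(4,5 \right)} = 630 \cdot 7 + 4 = 4410 + 4 = 4414$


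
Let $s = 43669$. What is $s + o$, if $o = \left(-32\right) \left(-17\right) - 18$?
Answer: $44195$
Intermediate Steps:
$o = 526$ ($o = 544 + \left(-41 + 23\right) = 544 - 18 = 526$)
$s + o = 43669 + 526 = 44195$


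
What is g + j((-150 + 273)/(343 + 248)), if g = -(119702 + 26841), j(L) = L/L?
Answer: -146542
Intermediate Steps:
j(L) = 1
g = -146543 (g = -1*146543 = -146543)
g + j((-150 + 273)/(343 + 248)) = -146543 + 1 = -146542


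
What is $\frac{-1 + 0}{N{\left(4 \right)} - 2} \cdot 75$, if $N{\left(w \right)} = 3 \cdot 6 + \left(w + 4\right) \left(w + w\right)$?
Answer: $- \frac{15}{16} \approx -0.9375$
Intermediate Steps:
$N{\left(w \right)} = 18 + 2 w \left(4 + w\right)$ ($N{\left(w \right)} = 18 + \left(4 + w\right) 2 w = 18 + 2 w \left(4 + w\right)$)
$\frac{-1 + 0}{N{\left(4 \right)} - 2} \cdot 75 = \frac{-1 + 0}{\left(18 + 2 \cdot 4^{2} + 8 \cdot 4\right) - 2} \cdot 75 = - \frac{1}{\left(18 + 2 \cdot 16 + 32\right) - 2} \cdot 75 = - \frac{1}{\left(18 + 32 + 32\right) - 2} \cdot 75 = - \frac{1}{82 - 2} \cdot 75 = - \frac{1}{80} \cdot 75 = \left(-1\right) \frac{1}{80} \cdot 75 = \left(- \frac{1}{80}\right) 75 = - \frac{15}{16}$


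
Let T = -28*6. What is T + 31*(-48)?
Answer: -1656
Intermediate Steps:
T = -168
T + 31*(-48) = -168 + 31*(-48) = -168 - 1488 = -1656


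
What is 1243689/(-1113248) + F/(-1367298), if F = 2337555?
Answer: -717128651827/253690293984 ≈ -2.8268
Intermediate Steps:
1243689/(-1113248) + F/(-1367298) = 1243689/(-1113248) + 2337555/(-1367298) = 1243689*(-1/1113248) + 2337555*(-1/1367298) = -1243689/1113248 - 779185/455766 = -717128651827/253690293984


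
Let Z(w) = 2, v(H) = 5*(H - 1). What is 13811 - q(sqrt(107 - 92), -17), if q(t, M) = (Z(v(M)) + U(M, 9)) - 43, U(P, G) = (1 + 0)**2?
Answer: 13851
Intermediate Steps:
U(P, G) = 1 (U(P, G) = 1**2 = 1)
v(H) = -5 + 5*H (v(H) = 5*(-1 + H) = -5 + 5*H)
q(t, M) = -40 (q(t, M) = (2 + 1) - 43 = 3 - 43 = -40)
13811 - q(sqrt(107 - 92), -17) = 13811 - 1*(-40) = 13811 + 40 = 13851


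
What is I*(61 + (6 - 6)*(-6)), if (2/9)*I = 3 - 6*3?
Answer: -8235/2 ≈ -4117.5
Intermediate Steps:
I = -135/2 (I = 9*(3 - 6*3)/2 = 9*(3 - 18)/2 = (9/2)*(-15) = -135/2 ≈ -67.500)
I*(61 + (6 - 6)*(-6)) = -135*(61 + (6 - 6)*(-6))/2 = -135*(61 + 0*(-6))/2 = -135*(61 + 0)/2 = -135/2*61 = -8235/2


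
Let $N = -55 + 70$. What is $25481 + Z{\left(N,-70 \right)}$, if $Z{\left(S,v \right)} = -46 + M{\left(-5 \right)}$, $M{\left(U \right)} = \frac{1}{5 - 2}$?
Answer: $\frac{76306}{3} \approx 25435.0$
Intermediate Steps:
$M{\left(U \right)} = \frac{1}{3}$
$N = 15$
$Z{\left(S,v \right)} = - \frac{137}{3}$ ($Z{\left(S,v \right)} = -46 + \frac{1}{3} = - \frac{137}{3}$)
$25481 + Z{\left(N,-70 \right)} = 25481 - \frac{137}{3} = \frac{76306}{3}$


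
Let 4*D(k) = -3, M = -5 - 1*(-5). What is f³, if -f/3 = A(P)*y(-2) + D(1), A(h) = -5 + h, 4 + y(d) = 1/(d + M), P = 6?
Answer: 250047/64 ≈ 3907.0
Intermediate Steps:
M = 0 (M = -5 + 5 = 0)
y(d) = -4 + 1/d (y(d) = -4 + 1/(d + 0) = -4 + 1/d)
D(k) = -¾ (D(k) = (¼)*(-3) = -¾)
f = 63/4 (f = -3*((-5 + 6)*(-4 + 1/(-2)) - ¾) = -3*(1*(-4 - ½) - ¾) = -3*(1*(-9/2) - ¾) = -3*(-9/2 - ¾) = -3*(-21/4) = 63/4 ≈ 15.750)
f³ = (63/4)³ = 250047/64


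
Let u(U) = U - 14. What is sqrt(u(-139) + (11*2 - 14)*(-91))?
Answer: I*sqrt(881) ≈ 29.682*I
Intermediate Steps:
u(U) = -14 + U
sqrt(u(-139) + (11*2 - 14)*(-91)) = sqrt((-14 - 139) + (11*2 - 14)*(-91)) = sqrt(-153 + (22 - 14)*(-91)) = sqrt(-153 + 8*(-91)) = sqrt(-153 - 728) = sqrt(-881) = I*sqrt(881)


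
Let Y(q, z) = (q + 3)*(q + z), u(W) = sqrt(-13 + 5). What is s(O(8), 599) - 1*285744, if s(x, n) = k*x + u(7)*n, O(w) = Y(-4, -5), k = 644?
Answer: -279948 + 1198*I*sqrt(2) ≈ -2.7995e+5 + 1694.2*I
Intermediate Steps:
u(W) = 2*I*sqrt(2) (u(W) = sqrt(-8) = 2*I*sqrt(2))
Y(q, z) = (3 + q)*(q + z)
O(w) = 9 (O(w) = (-4)**2 + 3*(-4) + 3*(-5) - 4*(-5) = 16 - 12 - 15 + 20 = 9)
s(x, n) = 644*x + 2*I*n*sqrt(2) (s(x, n) = 644*x + (2*I*sqrt(2))*n = 644*x + 2*I*n*sqrt(2))
s(O(8), 599) - 1*285744 = (644*9 + 2*I*599*sqrt(2)) - 1*285744 = (5796 + 1198*I*sqrt(2)) - 285744 = -279948 + 1198*I*sqrt(2)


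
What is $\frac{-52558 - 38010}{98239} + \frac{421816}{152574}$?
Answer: $\frac{13810229996}{7494358593} \approx 1.8428$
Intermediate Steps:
$\frac{-52558 - 38010}{98239} + \frac{421816}{152574} = \left(-90568\right) \frac{1}{98239} + 421816 \cdot \frac{1}{152574} = - \frac{90568}{98239} + \frac{210908}{76287} = \frac{13810229996}{7494358593}$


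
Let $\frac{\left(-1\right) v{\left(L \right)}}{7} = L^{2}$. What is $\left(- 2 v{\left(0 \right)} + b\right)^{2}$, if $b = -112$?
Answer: $12544$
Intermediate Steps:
$v{\left(L \right)} = - 7 L^{2}$
$\left(- 2 v{\left(0 \right)} + b\right)^{2} = \left(- 2 \left(- 7 \cdot 0^{2}\right) - 112\right)^{2} = \left(- 2 \left(\left(-7\right) 0\right) - 112\right)^{2} = \left(\left(-2\right) 0 - 112\right)^{2} = \left(0 - 112\right)^{2} = \left(-112\right)^{2} = 12544$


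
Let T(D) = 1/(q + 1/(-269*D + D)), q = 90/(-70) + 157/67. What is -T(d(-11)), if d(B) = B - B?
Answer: 0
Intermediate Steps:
q = 496/469 (q = 90*(-1/70) + 157*(1/67) = -9/7 + 157/67 = 496/469 ≈ 1.0576)
d(B) = 0
T(D) = 1/(496/469 - 1/(268*D)) (T(D) = 1/(496/469 + 1/(-269*D + D)) = 1/(496/469 + 1/(-268*D)) = 1/(496/469 - 1/(268*D)))
-T(d(-11)) = -1876*0/(-7 + 1984*0) = -1876*0/(-7 + 0) = -1876*0/(-7) = -1876*0*(-1)/7 = -1*0 = 0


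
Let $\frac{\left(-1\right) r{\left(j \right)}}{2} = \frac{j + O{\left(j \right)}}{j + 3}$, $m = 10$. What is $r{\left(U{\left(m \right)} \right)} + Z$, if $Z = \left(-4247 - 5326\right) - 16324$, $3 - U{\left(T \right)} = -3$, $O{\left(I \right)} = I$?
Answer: $- \frac{77699}{3} \approx -25900.0$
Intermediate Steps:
$U{\left(T \right)} = 6$ ($U{\left(T \right)} = 3 - -3 = 3 + 3 = 6$)
$Z = -25897$ ($Z = -9573 - 16324 = -25897$)
$r{\left(j \right)} = - \frac{4 j}{3 + j}$ ($r{\left(j \right)} = - 2 \frac{j + j}{j + 3} = - 2 \frac{2 j}{3 + j} = - \frac{4 j}{3 + j}$)
$r{\left(U{\left(m \right)} \right)} + Z = \left(-4\right) 6 \frac{1}{3 + 6} - 25897 = \left(-4\right) 6 \cdot \frac{1}{9} - 25897 = - \frac{8}{3} - 25897 = - \frac{77699}{3}$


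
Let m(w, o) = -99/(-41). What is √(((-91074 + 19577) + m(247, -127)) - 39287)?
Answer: I*√186223845/41 ≈ 332.84*I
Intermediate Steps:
m(w, o) = 99/41 (m(w, o) = -99*(-1/41) = 99/41)
√(((-91074 + 19577) + m(247, -127)) - 39287) = √(((-91074 + 19577) + 99/41) - 39287) = √((-71497 + 99/41) - 39287) = √(-2931278/41 - 39287) = √(-4542045/41) = I*√186223845/41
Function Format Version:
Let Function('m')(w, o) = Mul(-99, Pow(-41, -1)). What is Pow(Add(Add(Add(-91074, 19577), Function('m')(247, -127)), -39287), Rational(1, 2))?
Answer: Mul(Rational(1, 41), I, Pow(186223845, Rational(1, 2))) ≈ Mul(332.84, I)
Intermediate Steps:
Function('m')(w, o) = Rational(99, 41) (Function('m')(w, o) = Mul(-99, Rational(-1, 41)) = Rational(99, 41))
Pow(Add(Add(Add(-91074, 19577), Function('m')(247, -127)), -39287), Rational(1, 2)) = Pow(Add(Add(Add(-91074, 19577), Rational(99, 41)), -39287), Rational(1, 2)) = Pow(Add(Add(-71497, Rational(99, 41)), -39287), Rational(1, 2)) = Pow(Add(Rational(-2931278, 41), -39287), Rational(1, 2)) = Pow(Rational(-4542045, 41), Rational(1, 2)) = Mul(Rational(1, 41), I, Pow(186223845, Rational(1, 2)))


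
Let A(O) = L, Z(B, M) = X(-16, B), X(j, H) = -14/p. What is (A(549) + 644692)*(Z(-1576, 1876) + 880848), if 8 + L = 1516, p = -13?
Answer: 7399660755600/13 ≈ 5.6920e+11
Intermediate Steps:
X(j, H) = 14/13 (X(j, H) = -14/(-13) = -14*(-1/13) = 14/13)
Z(B, M) = 14/13
L = 1508 (L = -8 + 1516 = 1508)
A(O) = 1508
(A(549) + 644692)*(Z(-1576, 1876) + 880848) = (1508 + 644692)*(14/13 + 880848) = 646200*(11451038/13) = 7399660755600/13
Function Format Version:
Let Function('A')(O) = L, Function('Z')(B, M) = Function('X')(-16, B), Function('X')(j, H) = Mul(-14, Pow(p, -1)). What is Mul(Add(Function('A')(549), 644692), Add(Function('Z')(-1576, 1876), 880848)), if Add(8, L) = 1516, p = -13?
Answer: Rational(7399660755600, 13) ≈ 5.6920e+11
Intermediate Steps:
Function('X')(j, H) = Rational(14, 13) (Function('X')(j, H) = Mul(-14, Pow(-13, -1)) = Mul(-14, Rational(-1, 13)) = Rational(14, 13))
Function('Z')(B, M) = Rational(14, 13)
L = 1508 (L = Add(-8, 1516) = 1508)
Function('A')(O) = 1508
Mul(Add(Function('A')(549), 644692), Add(Function('Z')(-1576, 1876), 880848)) = Mul(Add(1508, 644692), Add(Rational(14, 13), 880848)) = Mul(646200, Rational(11451038, 13)) = Rational(7399660755600, 13)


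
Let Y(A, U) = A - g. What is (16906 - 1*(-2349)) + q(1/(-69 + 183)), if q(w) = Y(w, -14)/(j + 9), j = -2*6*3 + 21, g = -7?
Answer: 13169621/684 ≈ 19254.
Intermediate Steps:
j = -15 (j = -12*3 + 21 = -36 + 21 = -15)
Y(A, U) = 7 + A (Y(A, U) = A - 1*(-7) = A + 7 = 7 + A)
q(w) = -7/6 - w/6 (q(w) = (7 + w)/(-15 + 9) = (7 + w)/(-6) = (7 + w)*(-1/6) = -7/6 - w/6)
(16906 - 1*(-2349)) + q(1/(-69 + 183)) = (16906 - 1*(-2349)) + (-7/6 - 1/(6*(-69 + 183))) = (16906 + 2349) + (-7/6 - 1/6/114) = 19255 + (-7/6 - 1/6*1/114) = 19255 + (-7/6 - 1/684) = 19255 - 799/684 = 13169621/684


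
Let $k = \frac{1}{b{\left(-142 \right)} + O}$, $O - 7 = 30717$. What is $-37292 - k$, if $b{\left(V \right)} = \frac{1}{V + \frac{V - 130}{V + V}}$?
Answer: $- \frac{11473632073994}{307670065} \approx -37292.0$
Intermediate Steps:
$O = 30724$ ($O = 7 + 30717 = 30724$)
$b{\left(V \right)} = \frac{1}{V + \frac{-130 + V}{2 V}}$
$k = \frac{10014}{307670065}$ ($k = \frac{1}{2 \left(-142\right) \frac{1}{-130 - 142 + 2 \left(-142\right)^{2}} + 30724} = \frac{1}{2 \left(-142\right) \frac{1}{-130 - 142 + 2 \cdot 20164} + 30724} = \frac{1}{2 \left(-142\right) \frac{1}{-130 - 142 + 40328} + 30724} = \frac{1}{2 \left(-142\right) \frac{1}{40056} + 30724} = \frac{1}{- \frac{71}{10014} + 30724} = \frac{1}{\frac{307670065}{10014}} = \frac{10014}{307670065} \approx 3.2548 \cdot 10^{-5}$)
$-37292 - k = -37292 - \frac{10014}{307670065} = - \frac{11473632073994}{307670065}$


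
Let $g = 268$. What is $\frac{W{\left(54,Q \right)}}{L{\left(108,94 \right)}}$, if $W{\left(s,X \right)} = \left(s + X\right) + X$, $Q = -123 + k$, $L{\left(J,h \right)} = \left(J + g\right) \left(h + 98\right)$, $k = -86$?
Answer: $- \frac{91}{18048} \approx -0.0050421$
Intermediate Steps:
$L{\left(J,h \right)} = \left(98 + h\right) \left(268 + J\right)$ ($L{\left(J,h \right)} = \left(J + 268\right) \left(h + 98\right) = \left(268 + J\right) \left(98 + h\right) = \left(98 + h\right) \left(268 + J\right)$)
$Q = -209$ ($Q = -123 - 86 = -209$)
$W{\left(s,X \right)} = s + 2 X$ ($W{\left(s,X \right)} = \left(X + s\right) + X = s + 2 X$)
$\frac{W{\left(54,Q \right)}}{L{\left(108,94 \right)}} = \frac{54 + 2 \left(-209\right)}{26264 + 98 \cdot 108 + 268 \cdot 94 + 108 \cdot 94} = \frac{54 - 418}{26264 + 10584 + 25192 + 10152} = - \frac{364}{72192} = \left(-364\right) \frac{1}{72192} = - \frac{91}{18048}$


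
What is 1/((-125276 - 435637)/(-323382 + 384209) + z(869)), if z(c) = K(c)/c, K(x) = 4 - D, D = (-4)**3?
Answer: -52858663/483297161 ≈ -0.10937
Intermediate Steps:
D = -64
K(x) = 68 (K(x) = 4 - 1*(-64) = 4 + 64 = 68)
z(c) = 68/c
1/((-125276 - 435637)/(-323382 + 384209) + z(869)) = 1/((-125276 - 435637)/(-323382 + 384209) + 68/869) = 1/(-560913/60827 + 68*(1/869)) = 1/(-560913*1/60827 + 68/869) = 1/(-560913/60827 + 68/869) = 1/(-483297161/52858663) = -52858663/483297161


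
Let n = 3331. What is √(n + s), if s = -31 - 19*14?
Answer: √3034 ≈ 55.082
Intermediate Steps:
s = -297 (s = -31 - 266 = -297)
√(n + s) = √(3331 - 297) = √3034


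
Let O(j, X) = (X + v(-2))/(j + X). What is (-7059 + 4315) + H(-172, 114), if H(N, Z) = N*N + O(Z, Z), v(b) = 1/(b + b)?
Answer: 24478535/912 ≈ 26841.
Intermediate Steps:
v(b) = 1/(2*b)
O(j, X) = (-¼ + X)/(X + j) (O(j, X) = (X + (½)/(-2))/(j + X) = (X + (½)*(-½))/(X + j) = (X - ¼)/(X + j) = (-¼ + X)/(X + j))
H(N, Z) = N² + (-¼ + Z)/(2*Z) (H(N, Z) = N*N + (-¼ + Z)/(Z + Z) = N² + (-¼ + Z)/((2*Z)) = N² + (1/(2*Z))*(-¼ + Z) = N² + (-¼ + Z)/(2*Z))
(-7059 + 4315) + H(-172, 114) = (-7059 + 4315) + (½ + (-172)² - ⅛/114) = -2744 + (½ + 29584 - ⅛*1/114) = -2744 + (½ + 29584 - 1/912) = -2744 + 26981063/912 = 24478535/912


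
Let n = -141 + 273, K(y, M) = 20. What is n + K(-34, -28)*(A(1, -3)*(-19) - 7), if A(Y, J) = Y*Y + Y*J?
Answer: 752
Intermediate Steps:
A(Y, J) = Y² + J*Y
n = 132
n + K(-34, -28)*(A(1, -3)*(-19) - 7) = 132 + 20*((1*(-3 + 1))*(-19) - 7) = 132 + 20*((1*(-2))*(-19) - 7) = 132 + 20*(-2*(-19) - 7) = 132 + 20*(38 - 7) = 132 + 20*31 = 132 + 620 = 752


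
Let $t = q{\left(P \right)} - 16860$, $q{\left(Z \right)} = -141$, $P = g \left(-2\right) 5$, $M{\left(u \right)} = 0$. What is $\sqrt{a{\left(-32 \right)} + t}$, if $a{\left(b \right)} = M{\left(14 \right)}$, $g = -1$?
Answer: $3 i \sqrt{1889} \approx 130.39 i$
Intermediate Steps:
$P = 10$ ($P = \left(-1\right) \left(-2\right) 5 = 2 \cdot 5 = 10$)
$a{\left(b \right)} = 0$
$t = -17001$ ($t = -141 - 16860 = -17001$)
$\sqrt{a{\left(-32 \right)} + t} = \sqrt{0 - 17001} = \sqrt{-17001} = 3 i \sqrt{1889}$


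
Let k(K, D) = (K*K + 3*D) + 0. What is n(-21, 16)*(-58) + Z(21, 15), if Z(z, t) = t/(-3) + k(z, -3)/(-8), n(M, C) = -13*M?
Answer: -15893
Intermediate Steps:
k(K, D) = K² + 3*D (k(K, D) = (K² + 3*D) + 0 = K² + 3*D)
Z(z, t) = 9/8 - t/3 - z²/8 (Z(z, t) = t/(-3) + (z² + 3*(-3))/(-8) = t*(-⅓) + (z² - 9)*(-⅛) = -t/3 + (-9 + z²)*(-⅛) = -t/3 + (9/8 - z²/8) = 9/8 - t/3 - z²/8)
n(-21, 16)*(-58) + Z(21, 15) = -13*(-21)*(-58) + (9/8 - ⅓*15 - ⅛*21²) = 273*(-58) + (9/8 - 5 - ⅛*441) = -15834 + (9/8 - 5 - 441/8) = -15834 - 59 = -15893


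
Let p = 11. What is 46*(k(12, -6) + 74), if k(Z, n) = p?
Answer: 3910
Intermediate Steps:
k(Z, n) = 11
46*(k(12, -6) + 74) = 46*(11 + 74) = 46*85 = 3910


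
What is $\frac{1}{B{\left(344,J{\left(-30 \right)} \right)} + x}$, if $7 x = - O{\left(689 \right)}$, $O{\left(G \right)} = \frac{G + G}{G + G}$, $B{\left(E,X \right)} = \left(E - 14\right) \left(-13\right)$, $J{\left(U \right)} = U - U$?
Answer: $- \frac{7}{30031} \approx -0.00023309$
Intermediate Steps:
$J{\left(U \right)} = 0$
$B{\left(E,X \right)} = 182 - 13 E$ ($B{\left(E,X \right)} = \left(-14 + E\right) \left(-13\right) = 182 - 13 E$)
$O{\left(G \right)} = 1$ ($O{\left(G \right)} = \frac{2 G}{2 G} = 2 G \frac{1}{2 G} = 1$)
$x = - \frac{1}{7}$ ($x = \frac{\left(-1\right) 1}{7} = \frac{1}{7} \left(-1\right) = - \frac{1}{7} \approx -0.14286$)
$\frac{1}{B{\left(344,J{\left(-30 \right)} \right)} + x} = \frac{1}{\left(182 - 4472\right) - \frac{1}{7}} = \frac{1}{-4290 - \frac{1}{7}} = \frac{1}{- \frac{30031}{7}} = - \frac{7}{30031}$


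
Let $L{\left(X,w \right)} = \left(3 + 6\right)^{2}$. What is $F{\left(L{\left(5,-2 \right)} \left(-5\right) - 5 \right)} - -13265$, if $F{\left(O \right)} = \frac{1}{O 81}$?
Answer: $\frac{440530649}{33210} \approx 13265.0$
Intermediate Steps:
$L{\left(X,w \right)} = 81$ ($L{\left(X,w \right)} = 9^{2} = 81$)
$F{\left(O \right)} = \frac{1}{81 O}$ ($F{\left(O \right)} = \frac{1}{O} \frac{1}{81} = \frac{1}{81 O}$)
$F{\left(L{\left(5,-2 \right)} \left(-5\right) - 5 \right)} - -13265 = \frac{1}{81 \left(81 \left(-5\right) - 5\right)} - -13265 = \frac{1}{81 \left(-405 - 5\right)} + 13265 = \frac{1}{81 \left(-410\right)} + 13265 = \frac{1}{81} \left(- \frac{1}{410}\right) + 13265 = - \frac{1}{33210} + 13265 = \frac{440530649}{33210}$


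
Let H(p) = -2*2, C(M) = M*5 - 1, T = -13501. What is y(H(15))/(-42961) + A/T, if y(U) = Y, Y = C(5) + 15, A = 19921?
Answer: -856352620/580016461 ≈ -1.4764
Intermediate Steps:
C(M) = -1 + 5*M (C(M) = 5*M - 1 = -1 + 5*M)
H(p) = -4
Y = 39 (Y = (-1 + 5*5) + 15 = (-1 + 25) + 15 = 24 + 15 = 39)
y(U) = 39
y(H(15))/(-42961) + A/T = 39/(-42961) + 19921/(-13501) = 39*(-1/42961) + 19921*(-1/13501) = -39/42961 - 19921/13501 = -856352620/580016461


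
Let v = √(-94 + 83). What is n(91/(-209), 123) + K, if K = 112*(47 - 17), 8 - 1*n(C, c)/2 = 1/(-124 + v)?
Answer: 51946760/15387 + 2*I*√11/15387 ≈ 3376.0 + 0.00043109*I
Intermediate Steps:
v = I*√11 (v = √(-11) = I*√11 ≈ 3.3166*I)
n(C, c) = 16 - 2/(-124 + I*√11)
K = 3360 (K = 112*30 = 3360)
n(91/(-209), 123) + K = (246440/15387 + 2*I*√11/15387) + 3360 = 51946760/15387 + 2*I*√11/15387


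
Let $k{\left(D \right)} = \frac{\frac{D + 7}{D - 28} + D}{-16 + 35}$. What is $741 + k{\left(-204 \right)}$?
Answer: $\frac{3219197}{4408} \approx 730.31$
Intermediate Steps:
$k{\left(D \right)} = \frac{D}{19} + \frac{7 + D}{19 \left(-28 + D\right)}$ ($k{\left(D \right)} = \frac{\frac{7 + D}{-28 + D} + D}{19} = \left(\frac{7 + D}{-28 + D} + D\right) \frac{1}{19} = \left(D + \frac{7 + D}{-28 + D}\right) \frac{1}{19} = \frac{D}{19} + \frac{7 + D}{19 \left(-28 + D\right)}$)
$741 + k{\left(-204 \right)} = 741 + \frac{7 + \left(-204\right)^{2} - -5508}{19 \left(-28 - 204\right)} = 741 + \frac{7 + 41616 + 5508}{19 \left(-232\right)} = 741 + \frac{1}{19} \left(- \frac{1}{232}\right) 47131 = 741 - \frac{47131}{4408} = \frac{3219197}{4408}$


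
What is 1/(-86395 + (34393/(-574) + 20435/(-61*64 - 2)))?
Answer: -80073/6923123576 ≈ -1.1566e-5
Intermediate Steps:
1/(-86395 + (34393/(-574) + 20435/(-61*64 - 2))) = 1/(-86395 + (34393*(-1/574) + 20435/(-3904 - 2))) = 1/(-86395 + (-34393/574 + 20435/(-3906))) = 1/(-86395 + (-34393/574 + 20435*(-1/3906))) = 1/(-86395 + (-34393/574 - 20435/3906)) = 1/(-86395 - 5216741/80073) = 1/(-6923123576/80073) = -80073/6923123576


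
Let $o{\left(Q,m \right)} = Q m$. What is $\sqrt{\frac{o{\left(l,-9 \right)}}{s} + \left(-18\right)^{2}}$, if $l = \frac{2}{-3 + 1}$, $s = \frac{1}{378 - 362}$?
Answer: $6 \sqrt{13} \approx 21.633$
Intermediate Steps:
$s = \frac{1}{16} \approx 0.0625$
$l = -1$ ($l = \frac{2}{-2} = 2 \left(- \frac{1}{2}\right) = -1$)
$\sqrt{\frac{o{\left(l,-9 \right)}}{s} + \left(-18\right)^{2}} = \sqrt{\left(-1\right) \left(-9\right) \frac{1}{\frac{1}{16}} + \left(-18\right)^{2}} = \sqrt{9 \cdot 16 + 324} = \sqrt{144 + 324} = \sqrt{468} = 6 \sqrt{13}$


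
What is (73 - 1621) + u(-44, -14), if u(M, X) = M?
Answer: -1592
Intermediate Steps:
(73 - 1621) + u(-44, -14) = (73 - 1621) - 44 = -1548 - 44 = -1592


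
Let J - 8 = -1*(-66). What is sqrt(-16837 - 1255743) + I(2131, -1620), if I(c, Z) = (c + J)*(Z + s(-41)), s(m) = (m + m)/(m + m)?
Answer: -3569895 + 2*I*sqrt(318145) ≈ -3.5699e+6 + 1128.1*I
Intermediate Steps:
J = 74 (J = 8 - 1*(-66) = 8 + 66 = 74)
s(m) = 1 (s(m) = (2*m)/((2*m)) = (2*m)*(1/(2*m)) = 1)
I(c, Z) = (1 + Z)*(74 + c) (I(c, Z) = (c + 74)*(Z + 1) = (74 + c)*(1 + Z) = (1 + Z)*(74 + c))
sqrt(-16837 - 1255743) + I(2131, -1620) = sqrt(-16837 - 1255743) + (74 + 2131 + 74*(-1620) - 1620*2131) = sqrt(-1272580) + (74 + 2131 - 119880 - 3452220) = 2*I*sqrt(318145) - 3569895 = -3569895 + 2*I*sqrt(318145)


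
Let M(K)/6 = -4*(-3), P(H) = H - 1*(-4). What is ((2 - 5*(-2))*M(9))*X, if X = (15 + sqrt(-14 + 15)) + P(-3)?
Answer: 14688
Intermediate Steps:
P(H) = 4 + H (P(H) = H + 4 = 4 + H)
M(K) = 72 (M(K) = 6*(-4*(-3)) = 6*12 = 72)
X = 17 (X = (15 + sqrt(-14 + 15)) + (4 - 3) = (15 + sqrt(1)) + 1 = (15 + 1) + 1 = 16 + 1 = 17)
((2 - 5*(-2))*M(9))*X = ((2 - 5*(-2))*72)*17 = ((2 + 10)*72)*17 = (12*72)*17 = 864*17 = 14688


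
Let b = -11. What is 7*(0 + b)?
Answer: -77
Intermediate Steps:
7*(0 + b) = 7*(0 - 11) = 7*(-11) = -77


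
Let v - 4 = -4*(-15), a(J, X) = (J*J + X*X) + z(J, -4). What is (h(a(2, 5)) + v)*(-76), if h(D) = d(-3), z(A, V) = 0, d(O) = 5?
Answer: -5244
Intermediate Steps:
a(J, X) = J² + X² (a(J, X) = (J*J + X*X) + 0 = (J² + X²) + 0 = J² + X²)
v = 64 (v = 4 - 4*(-15) = 4 + 60 = 64)
h(D) = 5
(h(a(2, 5)) + v)*(-76) = (5 + 64)*(-76) = 69*(-76) = -5244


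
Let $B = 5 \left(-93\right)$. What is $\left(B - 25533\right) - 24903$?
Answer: $-50901$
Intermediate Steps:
$B = -465$
$\left(B - 25533\right) - 24903 = \left(-465 - 25533\right) - 24903 = -25998 - 24903 = -50901$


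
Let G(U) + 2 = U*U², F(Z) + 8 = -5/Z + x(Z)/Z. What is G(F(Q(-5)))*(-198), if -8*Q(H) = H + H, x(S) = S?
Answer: 263934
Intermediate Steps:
Q(H) = -H/4 (Q(H) = -(H + H)/8 = -H/4)
F(Z) = -7 - 5/Z (F(Z) = -8 + (-5/Z + Z/Z) = -8 + (-5/Z + 1) = -8 + (1 - 5/Z) = -7 - 5/Z)
G(U) = -2 + U³ (G(U) = -2 + U*U² = -2 + U³)
G(F(Q(-5)))*(-198) = (-2 + (-7 - 5/((-¼*(-5))))³)*(-198) = (-2 + (-7 - 5/5/4)³)*(-198) = (-2 + (-7 - 5*⅘)³)*(-198) = (-2 + (-7 - 4)³)*(-198) = (-2 + (-11)³)*(-198) = (-2 - 1331)*(-198) = -1333*(-198) = 263934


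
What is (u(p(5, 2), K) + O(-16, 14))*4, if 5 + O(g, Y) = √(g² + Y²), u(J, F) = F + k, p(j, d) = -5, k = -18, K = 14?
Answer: -36 + 8*√113 ≈ 49.041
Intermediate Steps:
u(J, F) = -18 + F (u(J, F) = F - 18 = -18 + F)
O(g, Y) = -5 + √(Y² + g²) (O(g, Y) = -5 + √(g² + Y²) = -5 + √(Y² + g²))
(u(p(5, 2), K) + O(-16, 14))*4 = ((-18 + 14) + (-5 + √(14² + (-16)²)))*4 = (-4 + (-5 + √(196 + 256)))*4 = (-4 + (-5 + √452))*4 = (-4 + (-5 + 2*√113))*4 = (-9 + 2*√113)*4 = -36 + 8*√113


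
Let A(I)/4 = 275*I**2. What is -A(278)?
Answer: -85012400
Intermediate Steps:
A(I) = 1100*I**2 (A(I) = 4*(275*I**2) = 1100*I**2)
-A(278) = -1100*278**2 = -1100*77284 = -1*85012400 = -85012400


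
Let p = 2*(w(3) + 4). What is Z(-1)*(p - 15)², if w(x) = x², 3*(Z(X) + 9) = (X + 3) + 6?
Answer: -2299/3 ≈ -766.33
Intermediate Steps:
Z(X) = -6 + X/3 (Z(X) = -9 + ((X + 3) + 6)/3 = -9 + ((3 + X) + 6)/3 = -9 + (9 + X)/3 = -9 + (3 + X/3) = -6 + X/3)
p = 26 (p = 2*(3² + 4) = 2*(9 + 4) = 2*13 = 26)
Z(-1)*(p - 15)² = (-6 + (⅓)*(-1))*(26 - 15)² = (-6 - ⅓)*11² = -19/3*121 = -2299/3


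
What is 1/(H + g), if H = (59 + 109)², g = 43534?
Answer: 1/71758 ≈ 1.3936e-5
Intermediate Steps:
H = 28224 (H = 168² = 28224)
1/(H + g) = 1/(28224 + 43534) = 1/71758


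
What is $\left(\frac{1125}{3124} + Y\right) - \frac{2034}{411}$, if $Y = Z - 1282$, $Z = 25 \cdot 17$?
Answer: $- \frac{368749663}{427988} \approx -861.59$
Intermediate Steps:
$Z = 425$
$Y = -857$ ($Y = 425 - 1282 = -857$)
$\left(\frac{1125}{3124} + Y\right) - \frac{2034}{411} = \left(\frac{1125}{3124} - 857\right) - \frac{2034}{411} = \left(1125 \cdot \frac{1}{3124} - 857\right) - \frac{678}{137} = \left(\frac{1125}{3124} - 857\right) - \frac{678}{137} = - \frac{2676143}{3124} - \frac{678}{137} = - \frac{368749663}{427988}$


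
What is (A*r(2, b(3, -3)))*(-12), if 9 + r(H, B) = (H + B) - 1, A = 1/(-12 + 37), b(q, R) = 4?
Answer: 48/25 ≈ 1.9200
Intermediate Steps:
A = 1/25 ≈ 0.040000
r(H, B) = -10 + B + H (r(H, B) = -9 + ((H + B) - 1) = -9 + ((B + H) - 1) = -9 + (-1 + B + H) = -10 + B + H)
(A*r(2, b(3, -3)))*(-12) = ((-10 + 4 + 2)/25)*(-12) = ((1/25)*(-4))*(-12) = -4/25*(-12) = 48/25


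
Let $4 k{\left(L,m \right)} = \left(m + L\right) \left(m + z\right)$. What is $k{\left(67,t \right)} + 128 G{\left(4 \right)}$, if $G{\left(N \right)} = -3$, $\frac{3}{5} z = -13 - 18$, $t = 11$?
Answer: $-1177$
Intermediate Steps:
$z = - \frac{155}{3}$ ($z = \frac{5 \left(-13 - 18\right)}{3} = \frac{5}{3} \left(-31\right) = - \frac{155}{3} \approx -51.667$)
$k{\left(L,m \right)} = \frac{\left(- \frac{155}{3} + m\right) \left(L + m\right)}{4}$ ($k{\left(L,m \right)} = \frac{\left(m + L\right) \left(m - \frac{155}{3}\right)}{4} = \frac{\left(L + m\right) \left(- \frac{155}{3} + m\right)}{4} = \frac{\left(- \frac{155}{3} + m\right) \left(L + m\right)}{4}$)
$k{\left(67,t \right)} + 128 G{\left(4 \right)} = \left(\left(- \frac{155}{12}\right) 67 - \frac{1705}{12} + \frac{11^{2}}{4} + \frac{1}{4} \cdot 67 \cdot 11\right) + 128 \left(-3\right) = \left(- \frac{10385}{12} - \frac{1705}{12} + \frac{1}{4} \cdot 121 + \frac{737}{4}\right) - 384 = \left(- \frac{10385}{12} - \frac{1705}{12} + \frac{121}{4} + \frac{737}{4}\right) - 384 = -793 - 384 = -1177$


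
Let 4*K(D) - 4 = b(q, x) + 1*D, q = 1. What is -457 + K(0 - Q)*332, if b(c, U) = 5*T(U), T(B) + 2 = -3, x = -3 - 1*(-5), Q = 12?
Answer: -3196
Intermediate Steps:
x = 2 (x = -3 + 5 = 2)
T(B) = -5 (T(B) = -2 - 3 = -5)
b(c, U) = -25 (b(c, U) = 5*(-5) = -25)
K(D) = -21/4 + D/4 (K(D) = 1 + (-25 + 1*D)/4 = 1 + (-25 + D)/4 = 1 + (-25/4 + D/4) = -21/4 + D/4)
-457 + K(0 - Q)*332 = -457 + (-21/4 + (0 - 1*12)/4)*332 = -457 + (-21/4 + (0 - 12)/4)*332 = -457 + (-21/4 + (¼)*(-12))*332 = -457 + (-21/4 - 3)*332 = -457 - 33/4*332 = -457 - 2739 = -3196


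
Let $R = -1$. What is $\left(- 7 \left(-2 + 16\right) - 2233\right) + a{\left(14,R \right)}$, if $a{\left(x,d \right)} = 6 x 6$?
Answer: $-1827$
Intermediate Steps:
$a{\left(x,d \right)} = 36 x$
$\left(- 7 \left(-2 + 16\right) - 2233\right) + a{\left(14,R \right)} = \left(- 7 \left(-2 + 16\right) - 2233\right) + 36 \cdot 14 = \left(\left(-7\right) 14 - 2233\right) + 504 = \left(-98 - 2233\right) + 504 = -2331 + 504 = -1827$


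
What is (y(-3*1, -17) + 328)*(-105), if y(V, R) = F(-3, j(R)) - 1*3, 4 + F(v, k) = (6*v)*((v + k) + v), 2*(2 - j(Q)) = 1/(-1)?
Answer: -40320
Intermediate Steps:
j(Q) = 5/2 (j(Q) = 2 - ½/(-1) = 2 - ½*(-1) = 2 + ½ = 5/2)
F(v, k) = -4 + 6*v*(k + 2*v) (F(v, k) = -4 + (6*v)*((v + k) + v) = -4 + (6*v)*((k + v) + v) = -4 + (6*v)*(k + 2*v) = -4 + 6*v*(k + 2*v))
y(V, R) = 56 (y(V, R) = (-4 + 12*(-3)² + 6*(5/2)*(-3)) - 1*3 = (-4 + 12*9 - 45) - 3 = (-4 + 108 - 45) - 3 = 59 - 3 = 56)
(y(-3*1, -17) + 328)*(-105) = (56 + 328)*(-105) = 384*(-105) = -40320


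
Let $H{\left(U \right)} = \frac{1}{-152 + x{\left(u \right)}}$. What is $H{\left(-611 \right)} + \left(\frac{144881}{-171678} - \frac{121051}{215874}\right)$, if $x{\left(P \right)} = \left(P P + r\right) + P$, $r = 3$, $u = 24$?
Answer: $- \frac{1953418547950}{1392869022831} \approx -1.4024$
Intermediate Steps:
$x{\left(P \right)} = 3 + P + P^{2}$ ($x{\left(P \right)} = \left(P P + 3\right) + P = \left(P^{2} + 3\right) + P = \left(3 + P^{2}\right) + P = 3 + P + P^{2}$)
$H{\left(U \right)} = \frac{1}{451}$ ($H{\left(U \right)} = \frac{1}{-152 + \left(3 + 24 + 24^{2}\right)} = \frac{1}{-152 + \left(3 + 24 + 576\right)} = \frac{1}{-152 + 603} = \frac{1}{451}$)
$H{\left(-611 \right)} + \left(\frac{144881}{-171678} - \frac{121051}{215874}\right) = \frac{1}{451} + \left(\frac{144881}{-171678} - \frac{121051}{215874}\right) = \frac{1}{451} + \left(144881 \left(- \frac{1}{171678}\right) - \frac{121051}{215874}\right) = \frac{1}{451} - \frac{4338152881}{3088401381} = - \frac{1953418547950}{1392869022831}$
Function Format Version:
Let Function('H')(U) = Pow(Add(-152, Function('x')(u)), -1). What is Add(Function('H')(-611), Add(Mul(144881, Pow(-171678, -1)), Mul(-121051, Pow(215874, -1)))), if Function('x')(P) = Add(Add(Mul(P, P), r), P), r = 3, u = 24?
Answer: Rational(-1953418547950, 1392869022831) ≈ -1.4024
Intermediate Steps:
Function('x')(P) = Add(3, P, Pow(P, 2)) (Function('x')(P) = Add(Add(Mul(P, P), 3), P) = Add(Add(Pow(P, 2), 3), P) = Add(Add(3, Pow(P, 2)), P) = Add(3, P, Pow(P, 2)))
Function('H')(U) = Rational(1, 451) (Function('H')(U) = Pow(Add(-152, Add(3, 24, Pow(24, 2))), -1) = Pow(Add(-152, Add(3, 24, 576)), -1) = Pow(Add(-152, 603), -1) = Pow(451, -1) = Rational(1, 451))
Add(Function('H')(-611), Add(Mul(144881, Pow(-171678, -1)), Mul(-121051, Pow(215874, -1)))) = Add(Rational(1, 451), Add(Mul(144881, Pow(-171678, -1)), Mul(-121051, Pow(215874, -1)))) = Add(Rational(1, 451), Add(Mul(144881, Rational(-1, 171678)), Mul(-121051, Rational(1, 215874)))) = Add(Rational(1, 451), Add(Rational(-144881, 171678), Rational(-121051, 215874))) = Add(Rational(1, 451), Rational(-4338152881, 3088401381)) = Rational(-1953418547950, 1392869022831)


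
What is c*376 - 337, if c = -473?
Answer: -178185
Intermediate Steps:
c*376 - 337 = -473*376 - 337 = -177848 - 337 = -178185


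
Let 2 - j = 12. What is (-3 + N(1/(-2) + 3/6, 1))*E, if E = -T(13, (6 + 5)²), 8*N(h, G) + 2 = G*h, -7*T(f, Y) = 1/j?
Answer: 13/280 ≈ 0.046429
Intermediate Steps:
j = -10 (j = 2 - 1*12 = 2 - 12 = -10)
T(f, Y) = 1/70 (T(f, Y) = -⅐/(-10) = -⅐*(-⅒) = 1/70)
N(h, G) = -¼ + G*h/8 (N(h, G) = -¼ + (G*h)/8 = -¼ + G*h/8)
E = -1/70 (E = -1*1/70 = -1/70 ≈ -0.014286)
(-3 + N(1/(-2) + 3/6, 1))*E = (-3 + (-¼ + (⅛)*1*(1/(-2) + 3/6)))*(-1/70) = (-3 + (-¼ + (⅛)*1*(1*(-½) + 3*(⅙))))*(-1/70) = (-3 + (-¼ + (⅛)*1*(-½ + ½)))*(-1/70) = (-3 + (-¼ + (⅛)*1*0))*(-1/70) = (-3 + (-¼ + 0))*(-1/70) = (-3 - ¼)*(-1/70) = -13/4*(-1/70) = 13/280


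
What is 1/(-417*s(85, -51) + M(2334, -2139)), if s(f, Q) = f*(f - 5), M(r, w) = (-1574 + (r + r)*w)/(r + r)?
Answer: -2334/6623283613 ≈ -3.5239e-7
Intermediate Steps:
M(r, w) = (-1574 + 2*r*w)/(2*r) (M(r, w) = (-1574 + (2*r)*w)/((2*r)) = (-1574 + 2*r*w)*(1/(2*r)) = (-1574 + 2*r*w)/(2*r))
s(f, Q) = f*(-5 + f)
1/(-417*s(85, -51) + M(2334, -2139)) = 1/(-35445*(-5 + 85) + (-2139 - 787/2334)) = 1/(-35445*80 + (-2139 - 787*1/2334)) = 1/(-417*6800 + (-2139 - 787/2334)) = 1/(-2835600 - 4993213/2334) = 1/(-6623283613/2334) = -2334/6623283613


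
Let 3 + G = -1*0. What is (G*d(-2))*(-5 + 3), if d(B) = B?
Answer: -12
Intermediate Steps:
G = -3 (G = -3 - 1*0 = -3 + 0 = -3)
(G*d(-2))*(-5 + 3) = (-3*(-2))*(-5 + 3) = 6*(-2) = -12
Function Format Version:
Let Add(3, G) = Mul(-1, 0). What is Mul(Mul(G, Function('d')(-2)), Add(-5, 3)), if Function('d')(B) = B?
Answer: -12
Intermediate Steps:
G = -3 (G = Add(-3, Mul(-1, 0)) = Add(-3, 0) = -3)
Mul(Mul(G, Function('d')(-2)), Add(-5, 3)) = Mul(Mul(-3, -2), Add(-5, 3)) = Mul(6, -2) = -12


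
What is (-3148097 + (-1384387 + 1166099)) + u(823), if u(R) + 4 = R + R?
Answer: -3364743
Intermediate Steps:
u(R) = -4 + 2*R (u(R) = -4 + (R + R) = -4 + 2*R)
(-3148097 + (-1384387 + 1166099)) + u(823) = (-3148097 + (-1384387 + 1166099)) + (-4 + 2*823) = (-3148097 - 218288) + (-4 + 1646) = -3366385 + 1642 = -3364743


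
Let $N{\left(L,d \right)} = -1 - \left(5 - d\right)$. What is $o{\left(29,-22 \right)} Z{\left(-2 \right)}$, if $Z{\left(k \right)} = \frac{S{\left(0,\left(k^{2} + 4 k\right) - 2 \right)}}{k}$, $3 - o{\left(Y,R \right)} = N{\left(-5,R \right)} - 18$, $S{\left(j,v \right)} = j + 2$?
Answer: $-49$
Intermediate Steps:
$S{\left(j,v \right)} = 2 + j$
$N{\left(L,d \right)} = -6 + d$ ($N{\left(L,d \right)} = -1 + \left(-5 + d\right) = -6 + d$)
$o{\left(Y,R \right)} = 27 - R$ ($o{\left(Y,R \right)} = 3 - \left(\left(-6 + R\right) - 18\right) = 3 - \left(-24 + R\right) = 27 - R$)
$Z{\left(k \right)} = \frac{2}{k}$ ($Z{\left(k \right)} = \frac{2 + 0}{k} = \frac{2}{k}$)
$o{\left(29,-22 \right)} Z{\left(-2 \right)} = \left(27 - -22\right) \frac{2}{-2} = \left(27 + 22\right) 2 \left(- \frac{1}{2}\right) = 49 \left(-1\right) = -49$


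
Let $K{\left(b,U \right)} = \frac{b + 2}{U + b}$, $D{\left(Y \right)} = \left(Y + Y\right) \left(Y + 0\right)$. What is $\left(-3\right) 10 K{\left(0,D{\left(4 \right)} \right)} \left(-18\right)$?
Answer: $\frac{135}{4} \approx 33.75$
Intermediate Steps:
$D{\left(Y \right)} = 2 Y^{2}$ ($D{\left(Y \right)} = 2 Y Y = 2 Y^{2}$)
$K{\left(b,U \right)} = \frac{2 + b}{U + b}$
$\left(-3\right) 10 K{\left(0,D{\left(4 \right)} \right)} \left(-18\right) = \left(-3\right) 10 \frac{2 + 0}{2 \cdot 4^{2} + 0} \left(-18\right) = - 30 \frac{1}{2 \cdot 16 + 0} \cdot 2 \left(-18\right) = - 30 \frac{1}{32 + 0} \cdot 2 \left(-18\right) = - 30 \cdot \frac{1}{32} \cdot 2 \left(-18\right) = \left(-30\right) \frac{1}{16} \left(-18\right) = \left(- \frac{15}{8}\right) \left(-18\right) = \frac{135}{4}$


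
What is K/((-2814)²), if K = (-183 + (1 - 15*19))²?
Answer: 218089/7918596 ≈ 0.027541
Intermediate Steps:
K = 218089 (K = (-183 + (1 - 285))² = (-183 - 284)² = (-467)² = 218089)
K/((-2814)²) = 218089/((-2814)²) = 218089/7918596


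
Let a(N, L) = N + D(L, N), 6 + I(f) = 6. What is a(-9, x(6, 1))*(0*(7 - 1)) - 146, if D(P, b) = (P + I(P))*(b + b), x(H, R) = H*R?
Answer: -146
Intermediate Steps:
I(f) = 0 (I(f) = -6 + 6 = 0)
D(P, b) = 2*P*b (D(P, b) = (P + 0)*(b + b) = P*(2*b) = 2*P*b)
a(N, L) = N + 2*L*N
a(-9, x(6, 1))*(0*(7 - 1)) - 146 = (-9*(1 + 2*(6*1)))*(0*(7 - 1)) - 146 = (-9*(1 + 2*6))*(0*6) - 146 = -9*(1 + 12)*0 - 146 = -9*13*0 - 146 = -117*0 - 146 = 0 - 146 = -146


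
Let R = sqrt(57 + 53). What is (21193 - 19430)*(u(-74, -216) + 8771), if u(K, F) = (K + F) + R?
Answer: 14952003 + 1763*sqrt(110) ≈ 1.4970e+7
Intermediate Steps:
R = sqrt(110) ≈ 10.488
u(K, F) = F + K + sqrt(110) (u(K, F) = (K + F) + sqrt(110) = (F + K) + sqrt(110) = F + K + sqrt(110))
(21193 - 19430)*(u(-74, -216) + 8771) = (21193 - 19430)*((-216 - 74 + sqrt(110)) + 8771) = 1763*((-290 + sqrt(110)) + 8771) = 1763*(8481 + sqrt(110)) = 14952003 + 1763*sqrt(110)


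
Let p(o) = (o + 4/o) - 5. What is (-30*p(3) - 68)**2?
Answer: 2304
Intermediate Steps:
p(o) = -5 + o + 4/o
(-30*p(3) - 68)**2 = (-30*(-5 + 3 + 4/3) - 68)**2 = (-30*(-2/3) - 68)**2 = (20 - 68)**2 = (-48)**2 = 2304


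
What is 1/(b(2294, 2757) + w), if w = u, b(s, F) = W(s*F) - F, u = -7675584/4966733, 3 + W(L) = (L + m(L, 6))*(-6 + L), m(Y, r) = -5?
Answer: 4966733/198669142799355849984 ≈ 2.5000e-14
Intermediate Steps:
W(L) = -3 + (-6 + L)*(-5 + L) (W(L) = -3 + (L - 5)*(-6 + L) = -3 + (-5 + L)*(-6 + L) = -3 + (-6 + L)*(-5 + L))
u = -7675584/4966733 (u = -7675584*1/4966733 = -7675584/4966733 ≈ -1.5454)
b(s, F) = 27 - F + F**2*s**2 - 11*F*s (b(s, F) = (27 + (s*F)**2 - 11*s*F) - F = (27 + (F*s)**2 - 11*F*s) - F = (27 + F**2*s**2 - 11*F*s) - F = 27 - F + F**2*s**2 - 11*F*s)
w = -7675584/4966733 ≈ -1.5454
1/(b(2294, 2757) + w) = 1/((27 - 1*2757 + 2757**2*2294**2 - 11*2757*2294) - 7675584/4966733) = 1/((27 - 2757 + 7601049*5262436 - 69570138) - 7675584/4966733) = 1/((27 - 2757 + 40000033895364 - 69570138) - 7675584/4966733) = 1/(39999964322496 - 7675584/4966733) = 1/(198669142799355849984/4966733) = 4966733/198669142799355849984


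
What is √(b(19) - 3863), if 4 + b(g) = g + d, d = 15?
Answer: I*√3833 ≈ 61.911*I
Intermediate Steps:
b(g) = 11 + g (b(g) = -4 + (g + 15) = -4 + (15 + g) = 11 + g)
√(b(19) - 3863) = √((11 + 19) - 3863) = √(30 - 3863) = √(-3833) = I*√3833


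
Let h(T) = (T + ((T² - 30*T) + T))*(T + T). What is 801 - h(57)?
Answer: -187641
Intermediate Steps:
h(T) = 2*T*(T² - 28*T) (h(T) = (T + (T² - 29*T))*(2*T) = (T² - 28*T)*(2*T) = 2*T*(T² - 28*T))
801 - h(57) = 801 - 2*57²*(-28 + 57) = 801 - 2*3249*29 = 801 - 1*188442 = 801 - 188442 = -187641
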